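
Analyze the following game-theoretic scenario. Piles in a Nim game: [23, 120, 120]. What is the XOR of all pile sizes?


We need the XOR (exclusive or) of all pile sizes.
After XOR-ing pile 1 (size 23): 0 XOR 23 = 23
After XOR-ing pile 2 (size 120): 23 XOR 120 = 111
After XOR-ing pile 3 (size 120): 111 XOR 120 = 23
The Nim-value of this position is 23.

23


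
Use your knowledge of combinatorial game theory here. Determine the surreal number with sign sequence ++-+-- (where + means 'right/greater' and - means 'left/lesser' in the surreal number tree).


Sign expansion: ++-+--
Rule: track bounds (lo, hi), initially (-inf, +inf). On '+', the current value becomes lo and we move to the simplest number in (value, hi): value + 1 if hi = +inf, otherwise the midpoint (value + hi)/2. On '-', the current value becomes hi and we move to value - 1 if lo = -inf, otherwise the midpoint (lo + value)/2.
Start at 0.
Step 1: sign = +, move right. Bounds: (0, +inf). Value = 1
Step 2: sign = +, move right. Bounds: (1, +inf). Value = 2
Step 3: sign = -, move left. Bounds: (1, 2). Value = 3/2
Step 4: sign = +, move right. Bounds: (3/2, 2). Value = 7/4
Step 5: sign = -, move left. Bounds: (3/2, 7/4). Value = 13/8
Step 6: sign = -, move left. Bounds: (3/2, 13/8). Value = 25/16
The surreal number with sign expansion ++-+-- is 25/16.

25/16


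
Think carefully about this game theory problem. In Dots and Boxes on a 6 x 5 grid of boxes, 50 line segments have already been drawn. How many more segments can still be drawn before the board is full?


Grid: 6 x 5 boxes, i.e. 7 rows and 6 columns of dots.
Horizontal edges: (rows + 1) * cols = 7 * 5 = 35
Vertical edges: rows * (cols + 1) = 6 * 6 = 36
Total edges: 35 + 36 = 71
Edges drawn: 50
Remaining: 71 - 50 = 21

21


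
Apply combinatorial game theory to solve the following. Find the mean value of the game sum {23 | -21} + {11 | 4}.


G1 = {23 | -21}, G2 = {11 | 4}
Each is a switch {a | b} with numbers a > b; its mean value is (a + b)/2, and mean value is additive over game sums: m(G1 + G2) = m(G1) + m(G2).
Mean of G1 = (23 + (-21))/2 = 2/2 = 1
Mean of G2 = (11 + (4))/2 = 15/2 = 15/2
Mean of G1 + G2 = 1 + 15/2 = 17/2

17/2


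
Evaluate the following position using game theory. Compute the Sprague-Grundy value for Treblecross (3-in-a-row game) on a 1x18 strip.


Treblecross: place X on empty cells; 3-in-a-row wins.
Playing within two cells of an existing X lets the opponent win at once, so sensible play treats the cells i-2..i+2 around each X as dead. The player left with no safe cell loses, so this is a normal-play take-away game on strips of safe cells.
Placing X at cell i (0-indexed) of a strip of k safe cells leaves independent strips of sizes max(0, i-2) and max(0, k-i-3). Hence G(k) = mex{ G(max(0,i-2)) XOR G(max(0,k-i-3)) : 0 <= i < k }, with G(0) = 0.
G(1): splits (0,0):0^0=0 -> mex({0}) = 1
G(2): splits (0,0):0^0=0 -> mex({0}) = 1
G(3): splits (0,0):0^0=0 -> mex({0}) = 1
G(4): splits (0,1):0^1=1 (0,0):0^0=0 -> mex({0, 1}) = 2
G(5): splits (0,2):0^1=1 (0,1):0^1=1 (0,0):0^0=0 -> mex({0, 1}) = 2
G(6) = mex({1}) = 0
G(7) = mex({0, 1, 2}) = 3
G(8) = mex({0, 1, 2}) = 3
G(9) = mex({0, 2}) = 1
G(10) = mex({0, 2, 3}) = 1
G(11) = mex({0, 3}) = 1
G(12) = mex({1, 3}) = 0
G(13) = mex({0, 1, 2, 3}) = 4
G(14) = mex({0, 1, 2}) = 3
G(15) = mex({0, 1, 2}) = 3
G(16) = mex({0, 1, 2, 4}) = 3
G(17) = mex({0, 1, 3, 4}) = 2
G(18) = mex({0, 1, 3, 4}) = 2
Therefore G(18) = 2.

2


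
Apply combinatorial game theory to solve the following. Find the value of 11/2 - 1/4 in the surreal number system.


x = 11/2, y = 1/4
Converting to common denominator: 4
x = 22/4, y = 1/4
x - y = 11/2 - 1/4 = 21/4

21/4


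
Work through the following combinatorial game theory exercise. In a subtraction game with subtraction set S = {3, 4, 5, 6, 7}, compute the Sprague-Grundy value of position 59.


The subtraction set is S = {3, 4, 5, 6, 7}.
G(k) = mex{ G(k - s) : s in S, s <= k }. We compute iteratively: G(0) = 0.
G(1) = mex({}) = 0
G(2) = mex({}) = 0
G(3) = mex({0}) = 1
G(4) = mex({0}) = 1
G(5) = mex({0}) = 1
G(6) = mex({0, 1}) = 2
G(7) = mex({0, 1}) = 2
G(8) = mex({0, 1}) = 2
G(9) = mex({0, 1, 2}) = 3
G(10) = mex({1, 2}) = 0
G(11) = mex({1, 2}) = 0
G(12) = mex({1, 2, 3}) = 0
G(13) = mex({0, 2, 3}) = 1
G(14) = mex({0, 2, 3}) = 1
G(15) = mex({0, 2, 3}) = 1
G(16) = mex({0, 1, 3}) = 2
Observe that G(10)..G(16) = 0, 0, 0, 1, 1, 1, 2 repeats G(0)..G(6) = 0, 0, 0, 1, 1, 1, 2.
For k >= max(S) = 7, G(k) is determined by the previous 7 values G(k-7)..G(k-1); a window of 7 consecutive values has recurred shifted by 10, so by induction G(k + 10) = G(k) for all k >= 0: the sequence is periodic from the start with period 10.
One period: G(0..9) = 0, 0, 0, 1, 1, 1, 2, 2, 2, 3.
59 mod 10 = 9, so G(59) = G(9) = 3.

3


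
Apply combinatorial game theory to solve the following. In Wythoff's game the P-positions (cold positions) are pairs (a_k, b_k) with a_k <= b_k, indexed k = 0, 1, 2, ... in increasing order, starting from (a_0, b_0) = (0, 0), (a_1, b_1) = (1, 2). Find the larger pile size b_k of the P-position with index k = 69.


By Wythoff's theorem, a_k = floor(k * phi) and b_k = floor(k * phi^2) = a_k + k, where phi = (1 + sqrt(5))/2 is the golden ratio.
phi = (1 + sqrt(5))/2 = 1.618034
phi^2 = phi + 1 = 2.618034
k = 69
k * phi^2 = 69 * 2.618034 = 180.644345
b_69 = floor(k * phi^2) = 180 (check: a_69 + k = 111 + 69 = 180)

180


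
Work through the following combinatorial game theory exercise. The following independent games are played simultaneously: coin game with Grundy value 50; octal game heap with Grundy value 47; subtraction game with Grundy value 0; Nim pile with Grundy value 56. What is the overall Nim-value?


By the Sprague-Grundy theorem, the Grundy value of a sum of games is the XOR of individual Grundy values.
coin game: Grundy value = 50. Running XOR: 0 XOR 50 = 50
octal game heap: Grundy value = 47. Running XOR: 50 XOR 47 = 29
subtraction game: Grundy value = 0. Running XOR: 29 XOR 0 = 29
Nim pile: Grundy value = 56. Running XOR: 29 XOR 56 = 37
The combined Grundy value is 37.

37


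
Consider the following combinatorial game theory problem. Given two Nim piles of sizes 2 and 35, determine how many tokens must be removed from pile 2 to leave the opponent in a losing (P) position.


Piles: 2 and 35
Current XOR: 2 XOR 35 = 33 (non-zero, so this is an N-position).
To make the XOR zero, we need to find a move that balances the piles.
For pile 2 (size 35): target = 35 XOR 33 = 2
We reduce pile 2 from 35 to 2.
Tokens removed: 35 - 2 = 33
Verification: 2 XOR 2 = 0

33


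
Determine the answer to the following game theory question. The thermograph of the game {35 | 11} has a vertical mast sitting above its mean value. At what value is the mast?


Game = {35 | 11}, a switch {a | b} with numbers a > b.
Its thermograph has left wall a - t and right wall b + t, which meet at t = (a - b)/2, where both equal (a + b)/2. So the mast (mean value) is at (a + b)/2.
Mean = (35 + (11))/2 = 46/2 = 23

23


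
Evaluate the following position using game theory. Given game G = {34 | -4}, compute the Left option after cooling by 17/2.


Original game: {34 | -4} (a switch {a | b} with a > b).
Cooling by t (for t below the temperature (a - b)/2 = 19) taxes each move by t: {a | b} cooled by t is {a - t | b + t}.
Cooling amount: t = 17/2
Cooled Left option: 34 - 17/2 = 51/2
Cooled Right option: -4 + 17/2 = 9/2
Cooled game: {51/2 | 9/2}
Left option = 51/2

51/2


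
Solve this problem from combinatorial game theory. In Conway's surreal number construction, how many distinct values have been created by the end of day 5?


Day 0: {|} = 0 is born. Count = 1.
Day n: the number of surreal numbers born by day n is 2^(n+1) - 1.
By day 0: 2^1 - 1 = 1
By day 1: 2^2 - 1 = 3
By day 2: 2^3 - 1 = 7
By day 3: 2^4 - 1 = 15
By day 4: 2^5 - 1 = 31
By day 5: 2^6 - 1 = 63
By day 5: 63 surreal numbers.

63


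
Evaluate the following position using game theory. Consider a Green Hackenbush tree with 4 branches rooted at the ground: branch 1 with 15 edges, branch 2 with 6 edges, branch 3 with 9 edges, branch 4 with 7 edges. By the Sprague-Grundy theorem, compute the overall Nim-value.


The tree has 4 branches from the ground vertex.
In Green Hackenbush, the Nim-value of a simple path of length k is k.
Branch 1: length 15, Nim-value = 15
Branch 2: length 6, Nim-value = 6
Branch 3: length 9, Nim-value = 9
Branch 4: length 7, Nim-value = 7
Total Nim-value = XOR of all branch values:
0 XOR 15 = 15
15 XOR 6 = 9
9 XOR 9 = 0
0 XOR 7 = 7
Nim-value of the tree = 7

7


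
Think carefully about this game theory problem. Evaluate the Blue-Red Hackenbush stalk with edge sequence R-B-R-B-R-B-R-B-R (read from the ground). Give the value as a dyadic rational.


Edges (from ground): R-B-R-B-R-B-R-B-R
By Berlekamp's sign-expansion rule, a Blue-Red Hackenbush stalk has the value of the surreal number whose sign sequence is the edge sequence with B -> + and R -> -.
Sign sequence: -+-+-+-+-
Trace the sign expansion in the surreal number tree, starting from 0:
Edge 1: R (sign -) -> bounds (-inf, 0), value = -1
Edge 2: B (sign +) -> bounds (-1, 0), value = -1/2
Edge 3: R (sign -) -> bounds (-1, -1/2), value = -3/4
Edge 4: B (sign +) -> bounds (-3/4, -1/2), value = -5/8
Edge 5: R (sign -) -> bounds (-3/4, -5/8), value = -11/16
Edge 6: B (sign +) -> bounds (-11/16, -5/8), value = -21/32
Edge 7: R (sign -) -> bounds (-11/16, -21/32), value = -43/64
Edge 8: B (sign +) -> bounds (-43/64, -21/32), value = -85/128
Edge 9: R (sign -) -> bounds (-43/64, -85/128), value = -171/256
Game value = -171/256

-171/256


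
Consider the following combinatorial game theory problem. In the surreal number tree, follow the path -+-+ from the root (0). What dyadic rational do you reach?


Sign expansion: -+-+
Rule: track bounds (lo, hi), initially (-inf, +inf). On '+', the current value becomes lo and we move to the simplest number in (value, hi): value + 1 if hi = +inf, otherwise the midpoint (value + hi)/2. On '-', the current value becomes hi and we move to value - 1 if lo = -inf, otherwise the midpoint (lo + value)/2.
Start at 0.
Step 1: sign = -, move left. Bounds: (-inf, 0). Value = -1
Step 2: sign = +, move right. Bounds: (-1, 0). Value = -1/2
Step 3: sign = -, move left. Bounds: (-1, -1/2). Value = -3/4
Step 4: sign = +, move right. Bounds: (-3/4, -1/2). Value = -5/8
The surreal number with sign expansion -+-+ is -5/8.

-5/8


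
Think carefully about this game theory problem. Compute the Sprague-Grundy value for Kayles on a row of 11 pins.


Kayles: a move removes 1 or 2 adjacent pins from a contiguous row.
Removing pins from a row of k leaves two independent rows (a, b) with a + b = k - 1 (one pin) or a + b = k - 2 (two pins); an end removal gives a = 0.
By Sprague-Grundy, G(k) = mex{ G(a) XOR G(b) } over all these splits. G(0) = 0.
G(1): splits (0,0):0^0=0 -> mex({0}) = 1
G(2): splits (0,1):0^1=1 (0,0):0^0=0 -> mex({0, 1}) = 2
G(3): splits (0,2):0^2=2 (1,1):1^1=0 (0,1):0^1=1 -> mex({0, 1, 2}) = 3
G(4): splits (0,3):0^3=3 (1,2):1^2=3 (0,2):0^2=2 (1,1):1^1=0 -> mex({0, 2, 3}) = 1
G(5): splits (0,4):0^1=1 (1,3):1^3=2 (2,2):2^2=0 (0,3):0^3=3 (1,2):1^2=3 -> mex({0, 1, 2, 3}) = 4
G(6) = mex({0, 1, 2, 4}) = 3
G(7) = mex({0, 1, 3, 4, 5}) = 2
G(8) = mex({0, 2, 3, 5, 6}) = 1
G(9) = mex({0, 1, 2, 3, 6, 7}) = 4
G(10) = mex({0, 1, 3, 4, 5, 7}) = 2
G(11) = mex({0, 1, 2, 3, 4, 5}) = 6
Therefore G(11) = 6.

6


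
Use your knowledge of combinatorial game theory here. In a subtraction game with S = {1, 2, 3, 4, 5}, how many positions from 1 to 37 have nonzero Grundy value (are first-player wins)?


Subtraction set S = {1, 2, 3, 4, 5}, so G(n) = n mod 6.
G(n) = 0 when n is a multiple of 6.
Multiples of 6 in [1, 37]: 6
N-positions (nonzero Grundy) = 37 - 6 = 31

31


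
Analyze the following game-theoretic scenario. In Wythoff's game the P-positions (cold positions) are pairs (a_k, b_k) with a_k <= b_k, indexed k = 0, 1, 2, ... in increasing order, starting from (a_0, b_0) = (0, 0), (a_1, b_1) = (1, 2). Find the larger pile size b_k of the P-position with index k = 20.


By Wythoff's theorem, a_k = floor(k * phi) and b_k = floor(k * phi^2) = a_k + k, where phi = (1 + sqrt(5))/2 is the golden ratio.
phi = (1 + sqrt(5))/2 = 1.618034
phi^2 = phi + 1 = 2.618034
k = 20
k * phi^2 = 20 * 2.618034 = 52.360680
b_20 = floor(k * phi^2) = 52 (check: a_20 + k = 32 + 20 = 52)

52


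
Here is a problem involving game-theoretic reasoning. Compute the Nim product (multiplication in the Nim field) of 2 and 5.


Nim multiplication is bilinear over XOR: (u XOR v) * w = (u*w) XOR (v*w).
So we split each operand into its bit components and XOR the pairwise Nim products.
2 = 2 (as XOR of powers of 2).
5 = 1 + 4 (as XOR of powers of 2).
Using the standard Nim-product table on single bits:
  2*2 = 3,   2*4 = 8,   2*8 = 12,
  4*4 = 6,   4*8 = 11,  8*8 = 13,
and  1*x = x (identity), k*l = l*k (commutative).
Pairwise Nim products:
  2 * 1 = 2
  2 * 4 = 8
XOR them: 2 XOR 8 = 10.
Result: 2 * 5 = 10 (in Nim).

10


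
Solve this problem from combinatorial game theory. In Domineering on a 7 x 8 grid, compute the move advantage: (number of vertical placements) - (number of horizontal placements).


Board is 7 x 8 (rows x cols).
Left (vertical) placements: (rows-1) * cols = 6 * 8 = 48
Right (horizontal) placements: rows * (cols-1) = 7 * 7 = 49
Advantage = Left - Right = 48 - 49 = -1

-1


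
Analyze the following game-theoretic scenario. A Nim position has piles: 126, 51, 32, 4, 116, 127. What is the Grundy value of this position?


We need the XOR (exclusive or) of all pile sizes.
After XOR-ing pile 1 (size 126): 0 XOR 126 = 126
After XOR-ing pile 2 (size 51): 126 XOR 51 = 77
After XOR-ing pile 3 (size 32): 77 XOR 32 = 109
After XOR-ing pile 4 (size 4): 109 XOR 4 = 105
After XOR-ing pile 5 (size 116): 105 XOR 116 = 29
After XOR-ing pile 6 (size 127): 29 XOR 127 = 98
The Nim-value of this position is 98.

98


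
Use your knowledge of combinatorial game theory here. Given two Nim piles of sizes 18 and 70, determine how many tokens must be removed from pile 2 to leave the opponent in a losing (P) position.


Piles: 18 and 70
Current XOR: 18 XOR 70 = 84 (non-zero, so this is an N-position).
To make the XOR zero, we need to find a move that balances the piles.
For pile 2 (size 70): target = 70 XOR 84 = 18
We reduce pile 2 from 70 to 18.
Tokens removed: 70 - 18 = 52
Verification: 18 XOR 18 = 0

52


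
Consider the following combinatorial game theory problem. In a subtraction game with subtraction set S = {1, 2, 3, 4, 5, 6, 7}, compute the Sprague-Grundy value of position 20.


The subtraction set is S = {1, 2, 3, 4, 5, 6, 7}.
G(k) = mex{ G(k - s) : s in S, s <= k }. We compute iteratively: G(0) = 0.
G(1) = mex({0}) = 1
G(2) = mex({0, 1}) = 2
G(3) = mex({0, 1, 2}) = 3
G(4) = mex({0, 1, 2, 3}) = 4
G(5) = mex({0, 1, 2, 3, 4}) = 5
G(6) = mex({0, 1, 2, 3, 4, 5}) = 6
G(7) = mex({0, 1, 2, 3, 4, 5, 6}) = 7
G(8) = mex({1, 2, 3, 4, 5, 6, 7}) = 0
G(9) = mex({0, 2, 3, 4, 5, 6, 7}) = 1
G(10) = mex({0, 1, 3, 4, 5, 6, 7}) = 2
G(11) = mex({0, 1, 2, 4, 5, 6, 7}) = 3
G(12) = mex({0, 1, 2, 3, 5, 6, 7}) = 4
G(13) = mex({0, 1, 2, 3, 4, 6, 7}) = 5
G(14) = mex({0, 1, 2, 3, 4, 5, 7}) = 6
Observe that G(8)..G(14) = 0, 1, 2, 3, 4, 5, 6 repeats G(0)..G(6) = 0, 1, 2, 3, 4, 5, 6.
For k >= max(S) = 7, G(k) is determined by the previous 7 values G(k-7)..G(k-1); a window of 7 consecutive values has recurred shifted by 8, so by induction G(k + 8) = G(k) for all k >= 0: the sequence is periodic from the start with period 8.
One period: G(0..7) = 0, 1, 2, 3, 4, 5, 6, 7.
20 mod 8 = 4, so G(20) = G(4) = 4.

4


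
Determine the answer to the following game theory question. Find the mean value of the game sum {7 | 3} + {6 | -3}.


G1 = {7 | 3}, G2 = {6 | -3}
Each is a switch {a | b} with numbers a > b; its mean value is (a + b)/2, and mean value is additive over game sums: m(G1 + G2) = m(G1) + m(G2).
Mean of G1 = (7 + (3))/2 = 10/2 = 5
Mean of G2 = (6 + (-3))/2 = 3/2 = 3/2
Mean of G1 + G2 = 5 + 3/2 = 13/2

13/2


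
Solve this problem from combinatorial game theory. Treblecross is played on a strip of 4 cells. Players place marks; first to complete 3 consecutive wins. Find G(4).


Treblecross: place X on empty cells; 3-in-a-row wins.
Playing within two cells of an existing X lets the opponent win at once, so sensible play treats the cells i-2..i+2 around each X as dead. The player left with no safe cell loses, so this is a normal-play take-away game on strips of safe cells.
Placing X at cell i (0-indexed) of a strip of k safe cells leaves independent strips of sizes max(0, i-2) and max(0, k-i-3). Hence G(k) = mex{ G(max(0,i-2)) XOR G(max(0,k-i-3)) : 0 <= i < k }, with G(0) = 0.
G(1): splits (0,0):0^0=0 -> mex({0}) = 1
G(2): splits (0,0):0^0=0 -> mex({0}) = 1
G(3): splits (0,0):0^0=0 -> mex({0}) = 1
G(4): splits (0,1):0^1=1 (0,0):0^0=0 -> mex({0, 1}) = 2
Therefore G(4) = 2.

2


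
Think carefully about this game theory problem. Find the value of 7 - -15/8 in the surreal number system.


x = 7, y = -15/8
Converting to common denominator: 8
x = 56/8, y = -15/8
x - y = 7 - -15/8 = 71/8

71/8


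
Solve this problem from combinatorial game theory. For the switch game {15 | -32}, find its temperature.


The game is {15 | -32}, a switch {a | b} with numbers a > b.
Cooling {a | b} by t gives {a - t | b + t}, which stops being hot when a - t = b + t, i.e. at t = (a - b)/2. So the temperature of a switch is (a - b)/2.
Temperature = (Left option - Right option) / 2
= (15 - (-32)) / 2
= 47 / 2
= 47/2

47/2


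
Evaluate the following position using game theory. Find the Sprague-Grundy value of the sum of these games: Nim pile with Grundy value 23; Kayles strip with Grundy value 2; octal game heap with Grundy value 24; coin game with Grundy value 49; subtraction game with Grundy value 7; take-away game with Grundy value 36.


By the Sprague-Grundy theorem, the Grundy value of a sum of games is the XOR of individual Grundy values.
Nim pile: Grundy value = 23. Running XOR: 0 XOR 23 = 23
Kayles strip: Grundy value = 2. Running XOR: 23 XOR 2 = 21
octal game heap: Grundy value = 24. Running XOR: 21 XOR 24 = 13
coin game: Grundy value = 49. Running XOR: 13 XOR 49 = 60
subtraction game: Grundy value = 7. Running XOR: 60 XOR 7 = 59
take-away game: Grundy value = 36. Running XOR: 59 XOR 36 = 31
The combined Grundy value is 31.

31


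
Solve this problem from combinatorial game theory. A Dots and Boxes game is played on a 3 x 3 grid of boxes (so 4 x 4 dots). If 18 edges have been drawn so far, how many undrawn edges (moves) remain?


Grid: 3 x 3 boxes, i.e. 4 rows and 4 columns of dots.
Horizontal edges: (rows + 1) * cols = 4 * 3 = 12
Vertical edges: rows * (cols + 1) = 3 * 4 = 12
Total edges: 12 + 12 = 24
Edges drawn: 18
Remaining: 24 - 18 = 6

6


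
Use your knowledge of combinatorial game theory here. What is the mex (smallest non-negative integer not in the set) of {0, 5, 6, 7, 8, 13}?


Set = {0, 5, 6, 7, 8, 13}
0 is in the set.
1 is NOT in the set. This is the mex.
mex = 1

1


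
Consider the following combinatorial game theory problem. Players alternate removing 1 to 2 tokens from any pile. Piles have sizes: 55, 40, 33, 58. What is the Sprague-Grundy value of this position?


Subtraction set: {1, 2}
For this subtraction set, G(n) = n mod 3 (period = max + 1 = 3).
Pile 1 (size 55): G(55) = 55 mod 3 = 1
Pile 2 (size 40): G(40) = 40 mod 3 = 1
Pile 3 (size 33): G(33) = 33 mod 3 = 0
Pile 4 (size 58): G(58) = 58 mod 3 = 1
Total Grundy value = XOR of all: 1 XOR 1 XOR 0 XOR 1 = 1

1


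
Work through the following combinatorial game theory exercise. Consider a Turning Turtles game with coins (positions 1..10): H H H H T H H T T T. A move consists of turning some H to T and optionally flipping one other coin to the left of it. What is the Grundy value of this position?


Coins: H H H H T H H T T T
Key fact: a single head at position k behaves exactly like a Nim heap of size k (turning it to T and optionally flipping a coin at j < k corresponds to moving the heap from k to j, or to 0), and heads combine as a disjunctive sum (two heads at the same place would cancel, matching j XOR j = 0). So the Nim-value is the XOR of the 1-indexed positions of the heads.
Face-up positions (1-indexed): [1, 2, 3, 4, 6, 7]
XOR 0 with 1: 0 XOR 1 = 1
XOR 1 with 2: 1 XOR 2 = 3
XOR 3 with 3: 3 XOR 3 = 0
XOR 0 with 4: 0 XOR 4 = 4
XOR 4 with 6: 4 XOR 6 = 2
XOR 2 with 7: 2 XOR 7 = 5
Nim-value = 5

5


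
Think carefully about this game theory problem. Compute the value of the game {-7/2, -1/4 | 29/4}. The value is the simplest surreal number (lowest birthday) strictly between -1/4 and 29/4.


Left options: {-7/2, -1/4}, max = -1/4
Right options: {29/4}, min = 29/4
All options are numbers and max(Left) < min(Right), so by the simplicity theorem the value is the simplest (earliest-born) number strictly between -1/4 and 29/4.
Integers 0 through 7 all lie strictly between -1/4 and 29/4.
Among integers, the simplest (lowest birthday = smallest |n|; 0 is born on day 0, +-n on day n) is 0.
No non-integer in the interval can be simpler: if x is a non-integer in the interval, then floor(x) or ceil(x) also lies in the interval (the interval contains an integer), and both are proper prefixes of x's sign expansion, i.e. born earlier. So the game value is 0.
Game value = 0

0


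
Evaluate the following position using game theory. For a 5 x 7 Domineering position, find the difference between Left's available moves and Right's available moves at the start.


Board is 5 x 7 (rows x cols).
Left (vertical) placements: (rows-1) * cols = 4 * 7 = 28
Right (horizontal) placements: rows * (cols-1) = 5 * 6 = 30
Advantage = Left - Right = 28 - 30 = -2

-2


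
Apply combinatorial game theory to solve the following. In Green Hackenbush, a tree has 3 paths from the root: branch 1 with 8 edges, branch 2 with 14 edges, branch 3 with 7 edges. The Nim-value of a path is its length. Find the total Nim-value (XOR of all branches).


The tree has 3 branches from the ground vertex.
In Green Hackenbush, the Nim-value of a simple path of length k is k.
Branch 1: length 8, Nim-value = 8
Branch 2: length 14, Nim-value = 14
Branch 3: length 7, Nim-value = 7
Total Nim-value = XOR of all branch values:
0 XOR 8 = 8
8 XOR 14 = 6
6 XOR 7 = 1
Nim-value of the tree = 1

1


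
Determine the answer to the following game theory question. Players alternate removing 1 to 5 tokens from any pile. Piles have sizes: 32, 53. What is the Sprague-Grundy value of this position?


Subtraction set: {1, 2, 3, 4, 5}
For this subtraction set, G(n) = n mod 6 (period = max + 1 = 6).
Pile 1 (size 32): G(32) = 32 mod 6 = 2
Pile 2 (size 53): G(53) = 53 mod 6 = 5
Total Grundy value = XOR of all: 2 XOR 5 = 7

7


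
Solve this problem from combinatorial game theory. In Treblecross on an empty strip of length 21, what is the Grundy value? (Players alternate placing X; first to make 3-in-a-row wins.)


Treblecross: place X on empty cells; 3-in-a-row wins.
Playing within two cells of an existing X lets the opponent win at once, so sensible play treats the cells i-2..i+2 around each X as dead. The player left with no safe cell loses, so this is a normal-play take-away game on strips of safe cells.
Placing X at cell i (0-indexed) of a strip of k safe cells leaves independent strips of sizes max(0, i-2) and max(0, k-i-3). Hence G(k) = mex{ G(max(0,i-2)) XOR G(max(0,k-i-3)) : 0 <= i < k }, with G(0) = 0.
G(1): splits (0,0):0^0=0 -> mex({0}) = 1
G(2): splits (0,0):0^0=0 -> mex({0}) = 1
G(3): splits (0,0):0^0=0 -> mex({0}) = 1
G(4): splits (0,1):0^1=1 (0,0):0^0=0 -> mex({0, 1}) = 2
G(5): splits (0,2):0^1=1 (0,1):0^1=1 (0,0):0^0=0 -> mex({0, 1}) = 2
G(6) = mex({1}) = 0
G(7) = mex({0, 1, 2}) = 3
G(8) = mex({0, 1, 2}) = 3
G(9) = mex({0, 2}) = 1
G(10) = mex({0, 2, 3}) = 1
G(11) = mex({0, 3}) = 1
G(12) = mex({1, 3}) = 0
G(13) = mex({0, 1, 2, 3}) = 4
G(14) = mex({0, 1, 2}) = 3
G(15) = mex({0, 1, 2}) = 3
G(16) = mex({0, 1, 2, 4}) = 3
G(17) = mex({0, 1, 3, 4}) = 2
G(18) = mex({0, 1, 3, 4}) = 2
G(19) = mex({0, 1, 3, 5}) = 2
G(20) = mex({0, 1, 2, 3, 5}) = 4
G(21) = mex({0, 1, 2, 3, 5}) = 4
Therefore G(21) = 4.

4


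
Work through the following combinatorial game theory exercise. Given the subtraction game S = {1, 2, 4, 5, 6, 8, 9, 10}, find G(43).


The subtraction set is S = {1, 2, 4, 5, 6, 8, 9, 10}.
G(k) = mex{ G(k - s) : s in S, s <= k }. We compute iteratively: G(0) = 0.
G(1) = mex({0}) = 1
G(2) = mex({0, 1}) = 2
G(3) = mex({1, 2}) = 0
G(4) = mex({0, 2}) = 1
G(5) = mex({0, 1}) = 2
G(6) = mex({0, 1, 2}) = 3
G(7) = mex({0, 1, 2, 3}) = 4
G(8) = mex({0, 1, 2, 3, 4}) = 5
G(9) = mex({0, 1, 2, 4, 5}) = 3
G(10) = mex({0, 1, 2, 3, 5}) = 4
G(11) = mex({0, 1, 2, 3, 4}) = 5
G(12) = mex({0, 1, 2, 3, 4, 5}) = 6
G(13) = mex({0, 1, 2, 3, 4, 5, 6}) = 7
G(14) = mex({1, 2, 3, 4, 5, 6, 7}) = 0
G(15) = mex({0, 2, 3, 4, 5, 7}) = 1
G(16) = mex({0, 1, 3, 4, 5, 6}) = 2
G(17) = mex({1, 2, 3, 4, 5, 6, 7}) = 0
G(18) = mex({0, 2, 3, 4, 5, 6, 7}) = 1
G(19) = mex({0, 1, 3, 4, 5, 7}) = 2
G(20) = mex({0, 1, 2, 4, 5, 6}) = 3
G(21) = mex({0, 1, 2, 3, 5, 6, 7}) = 4
G(22) = mex({0, 1, 2, 3, 4, 6, 7}) = 5
G(23) = mex({0, 1, 2, 4, 5, 7}) = 3
Observe that G(14)..G(23) = 0, 1, 2, 0, 1, 2, 3, 4, 5, 3 repeats G(0)..G(9) = 0, 1, 2, 0, 1, 2, 3, 4, 5, 3.
For k >= max(S) = 10, G(k) is determined by the previous 10 values G(k-10)..G(k-1); a window of 10 consecutive values has recurred shifted by 14, so by induction G(k + 14) = G(k) for all k >= 0: the sequence is periodic from the start with period 14.
One period: G(0..13) = 0, 1, 2, 0, 1, 2, 3, 4, 5, 3, 4, 5, 6, 7.
43 mod 14 = 1, so G(43) = G(1) = 1.

1


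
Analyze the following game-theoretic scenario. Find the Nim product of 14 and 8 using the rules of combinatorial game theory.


Nim multiplication is bilinear over XOR: (u XOR v) * w = (u*w) XOR (v*w).
So we split each operand into its bit components and XOR the pairwise Nim products.
14 = 2 + 4 + 8 (as XOR of powers of 2).
8 = 8 (as XOR of powers of 2).
Using the standard Nim-product table on single bits:
  2*2 = 3,   2*4 = 8,   2*8 = 12,
  4*4 = 6,   4*8 = 11,  8*8 = 13,
and  1*x = x (identity), k*l = l*k (commutative).
Pairwise Nim products:
  2 * 8 = 12
  4 * 8 = 11
  8 * 8 = 13
XOR them: 12 XOR 11 XOR 13 = 10.
Result: 14 * 8 = 10 (in Nim).

10


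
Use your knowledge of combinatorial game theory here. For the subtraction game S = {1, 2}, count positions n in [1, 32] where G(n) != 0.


Subtraction set S = {1, 2}, so G(n) = n mod 3.
G(n) = 0 when n is a multiple of 3.
Multiples of 3 in [1, 32]: 10
N-positions (nonzero Grundy) = 32 - 10 = 22

22


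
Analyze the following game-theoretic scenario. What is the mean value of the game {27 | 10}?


Game = {27 | 10}, a switch {a | b} with numbers a > b.
Its thermograph has left wall a - t and right wall b + t, which meet at t = (a - b)/2, where both equal (a + b)/2. So the mast (mean value) is at (a + b)/2.
Mean = (27 + (10))/2 = 37/2 = 37/2

37/2


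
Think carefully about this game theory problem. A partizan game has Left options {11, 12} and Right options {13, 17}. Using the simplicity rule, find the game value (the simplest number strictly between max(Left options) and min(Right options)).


Left options: {11, 12}, max = 12
Right options: {13, 17}, min = 13
All options are numbers and max(Left) < min(Right), so by the simplicity theorem the value is the simplest (earliest-born) number strictly between 12 and 13.
No integer lies strictly between 12 and 13, so the value is the dyadic rational m/2^k in the interval with the smallest k (then m odd); search k = 1, 2, ...:
Denominator 2: 25/2 lies strictly between 12 and 13 -- found.
The simplest number in the interval is 25/2.
Game value = 25/2

25/2


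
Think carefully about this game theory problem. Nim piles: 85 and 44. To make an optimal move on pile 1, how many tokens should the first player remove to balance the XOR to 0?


Piles: 85 and 44
Current XOR: 85 XOR 44 = 121 (non-zero, so this is an N-position).
To make the XOR zero, we need to find a move that balances the piles.
For pile 1 (size 85): target = 85 XOR 121 = 44
We reduce pile 1 from 85 to 44.
Tokens removed: 85 - 44 = 41
Verification: 44 XOR 44 = 0

41


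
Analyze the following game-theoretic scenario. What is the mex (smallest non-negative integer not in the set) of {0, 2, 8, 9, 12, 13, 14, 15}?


Set = {0, 2, 8, 9, 12, 13, 14, 15}
0 is in the set.
1 is NOT in the set. This is the mex.
mex = 1

1


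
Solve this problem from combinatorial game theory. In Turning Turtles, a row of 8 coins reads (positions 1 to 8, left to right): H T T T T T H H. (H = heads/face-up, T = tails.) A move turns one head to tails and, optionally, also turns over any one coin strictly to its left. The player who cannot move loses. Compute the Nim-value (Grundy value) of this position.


Coins: H T T T T T H H
Key fact: a single head at position k behaves exactly like a Nim heap of size k (turning it to T and optionally flipping a coin at j < k corresponds to moving the heap from k to j, or to 0), and heads combine as a disjunctive sum (two heads at the same place would cancel, matching j XOR j = 0). So the Nim-value is the XOR of the 1-indexed positions of the heads.
Face-up positions (1-indexed): [1, 7, 8]
XOR 0 with 1: 0 XOR 1 = 1
XOR 1 with 7: 1 XOR 7 = 6
XOR 6 with 8: 6 XOR 8 = 14
Nim-value = 14

14


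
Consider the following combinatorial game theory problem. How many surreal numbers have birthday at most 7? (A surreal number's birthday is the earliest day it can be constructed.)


Day 0: {|} = 0 is born. Count = 1.
Day n: the number of surreal numbers born by day n is 2^(n+1) - 1.
By day 0: 2^1 - 1 = 1
By day 1: 2^2 - 1 = 3
By day 2: 2^3 - 1 = 7
By day 3: 2^4 - 1 = 15
By day 4: 2^5 - 1 = 31
By day 5: 2^6 - 1 = 63
By day 6: 2^7 - 1 = 127
By day 7: 2^8 - 1 = 255
By day 7: 255 surreal numbers.

255


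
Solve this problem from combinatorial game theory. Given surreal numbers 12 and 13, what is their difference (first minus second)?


x = 12, y = 13
x - y = 12 - 13 = -1

-1


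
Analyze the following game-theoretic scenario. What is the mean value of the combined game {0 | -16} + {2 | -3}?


G1 = {0 | -16}, G2 = {2 | -3}
Each is a switch {a | b} with numbers a > b; its mean value is (a + b)/2, and mean value is additive over game sums: m(G1 + G2) = m(G1) + m(G2).
Mean of G1 = (0 + (-16))/2 = -16/2 = -8
Mean of G2 = (2 + (-3))/2 = -1/2 = -1/2
Mean of G1 + G2 = -8 + -1/2 = -17/2

-17/2


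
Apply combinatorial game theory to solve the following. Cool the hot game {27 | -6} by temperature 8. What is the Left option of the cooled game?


Original game: {27 | -6} (a switch {a | b} with a > b).
Cooling by t (for t below the temperature (a - b)/2 = 33/2) taxes each move by t: {a | b} cooled by t is {a - t | b + t}.
Cooling amount: t = 8
Cooled Left option: 27 - 8 = 19
Cooled Right option: -6 + 8 = 2
Cooled game: {19 | 2}
Left option = 19

19


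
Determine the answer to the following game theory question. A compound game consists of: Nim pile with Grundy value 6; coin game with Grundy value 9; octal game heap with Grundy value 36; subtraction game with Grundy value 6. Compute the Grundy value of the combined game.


By the Sprague-Grundy theorem, the Grundy value of a sum of games is the XOR of individual Grundy values.
Nim pile: Grundy value = 6. Running XOR: 0 XOR 6 = 6
coin game: Grundy value = 9. Running XOR: 6 XOR 9 = 15
octal game heap: Grundy value = 36. Running XOR: 15 XOR 36 = 43
subtraction game: Grundy value = 6. Running XOR: 43 XOR 6 = 45
The combined Grundy value is 45.

45


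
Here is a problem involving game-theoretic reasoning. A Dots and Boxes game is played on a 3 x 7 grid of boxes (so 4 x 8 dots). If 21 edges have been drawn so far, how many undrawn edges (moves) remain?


Grid: 3 x 7 boxes, i.e. 4 rows and 8 columns of dots.
Horizontal edges: (rows + 1) * cols = 4 * 7 = 28
Vertical edges: rows * (cols + 1) = 3 * 8 = 24
Total edges: 28 + 24 = 52
Edges drawn: 21
Remaining: 52 - 21 = 31

31


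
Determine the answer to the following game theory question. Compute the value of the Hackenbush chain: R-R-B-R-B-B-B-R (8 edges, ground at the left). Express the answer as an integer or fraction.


Edges (from ground): R-R-B-R-B-B-B-R
By Berlekamp's sign-expansion rule, a Blue-Red Hackenbush stalk has the value of the surreal number whose sign sequence is the edge sequence with B -> + and R -> -.
Sign sequence: --+-+++-
Trace the sign expansion in the surreal number tree, starting from 0:
Edge 1: R (sign -) -> bounds (-inf, 0), value = -1
Edge 2: R (sign -) -> bounds (-inf, -1), value = -2
Edge 3: B (sign +) -> bounds (-2, -1), value = -3/2
Edge 4: R (sign -) -> bounds (-2, -3/2), value = -7/4
Edge 5: B (sign +) -> bounds (-7/4, -3/2), value = -13/8
Edge 6: B (sign +) -> bounds (-13/8, -3/2), value = -25/16
Edge 7: B (sign +) -> bounds (-25/16, -3/2), value = -49/32
Edge 8: R (sign -) -> bounds (-25/16, -49/32), value = -99/64
Game value = -99/64

-99/64


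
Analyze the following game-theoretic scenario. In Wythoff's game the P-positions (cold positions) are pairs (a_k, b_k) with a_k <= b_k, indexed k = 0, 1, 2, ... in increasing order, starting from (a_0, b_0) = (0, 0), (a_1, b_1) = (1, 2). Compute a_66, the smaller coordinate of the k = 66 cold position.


By Wythoff's theorem, a_k = floor(k * phi) and b_k = floor(k * phi^2) = a_k + k, where phi = (1 + sqrt(5))/2 is the golden ratio.
phi = (1 + sqrt(5))/2 = 1.618034
k = 66
k * phi = 66 * 1.618034 = 106.790243
a_66 = floor(k * phi) = 106

106


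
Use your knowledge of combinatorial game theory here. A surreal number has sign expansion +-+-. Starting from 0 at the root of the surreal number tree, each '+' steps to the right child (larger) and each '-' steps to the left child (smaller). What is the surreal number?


Sign expansion: +-+-
Rule: track bounds (lo, hi), initially (-inf, +inf). On '+', the current value becomes lo and we move to the simplest number in (value, hi): value + 1 if hi = +inf, otherwise the midpoint (value + hi)/2. On '-', the current value becomes hi and we move to value - 1 if lo = -inf, otherwise the midpoint (lo + value)/2.
Start at 0.
Step 1: sign = +, move right. Bounds: (0, +inf). Value = 1
Step 2: sign = -, move left. Bounds: (0, 1). Value = 1/2
Step 3: sign = +, move right. Bounds: (1/2, 1). Value = 3/4
Step 4: sign = -, move left. Bounds: (1/2, 3/4). Value = 5/8
The surreal number with sign expansion +-+- is 5/8.

5/8


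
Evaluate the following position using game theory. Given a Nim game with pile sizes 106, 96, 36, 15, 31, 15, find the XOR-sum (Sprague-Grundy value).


We need the XOR (exclusive or) of all pile sizes.
After XOR-ing pile 1 (size 106): 0 XOR 106 = 106
After XOR-ing pile 2 (size 96): 106 XOR 96 = 10
After XOR-ing pile 3 (size 36): 10 XOR 36 = 46
After XOR-ing pile 4 (size 15): 46 XOR 15 = 33
After XOR-ing pile 5 (size 31): 33 XOR 31 = 62
After XOR-ing pile 6 (size 15): 62 XOR 15 = 49
The Nim-value of this position is 49.

49


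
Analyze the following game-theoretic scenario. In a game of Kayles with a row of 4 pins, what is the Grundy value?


Kayles: a move removes 1 or 2 adjacent pins from a contiguous row.
Removing pins from a row of k leaves two independent rows (a, b) with a + b = k - 1 (one pin) or a + b = k - 2 (two pins); an end removal gives a = 0.
By Sprague-Grundy, G(k) = mex{ G(a) XOR G(b) } over all these splits. G(0) = 0.
G(1): splits (0,0):0^0=0 -> mex({0}) = 1
G(2): splits (0,1):0^1=1 (0,0):0^0=0 -> mex({0, 1}) = 2
G(3): splits (0,2):0^2=2 (1,1):1^1=0 (0,1):0^1=1 -> mex({0, 1, 2}) = 3
G(4): splits (0,3):0^3=3 (1,2):1^2=3 (0,2):0^2=2 (1,1):1^1=0 -> mex({0, 2, 3}) = 1
Therefore G(4) = 1.

1


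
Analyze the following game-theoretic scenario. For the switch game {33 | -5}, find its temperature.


The game is {33 | -5}, a switch {a | b} with numbers a > b.
Cooling {a | b} by t gives {a - t | b + t}, which stops being hot when a - t = b + t, i.e. at t = (a - b)/2. So the temperature of a switch is (a - b)/2.
Temperature = (Left option - Right option) / 2
= (33 - (-5)) / 2
= 38 / 2
= 19

19


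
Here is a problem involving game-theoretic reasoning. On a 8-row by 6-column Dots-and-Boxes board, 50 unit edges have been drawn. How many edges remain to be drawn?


Grid: 8 x 6 boxes, i.e. 9 rows and 7 columns of dots.
Horizontal edges: (rows + 1) * cols = 9 * 6 = 54
Vertical edges: rows * (cols + 1) = 8 * 7 = 56
Total edges: 54 + 56 = 110
Edges drawn: 50
Remaining: 110 - 50 = 60

60


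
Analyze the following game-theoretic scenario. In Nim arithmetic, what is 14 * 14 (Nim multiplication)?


Nim multiplication is bilinear over XOR: (u XOR v) * w = (u*w) XOR (v*w).
So we split each operand into its bit components and XOR the pairwise Nim products.
14 = 2 + 4 + 8 (as XOR of powers of 2).
14 = 2 + 4 + 8 (as XOR of powers of 2).
Using the standard Nim-product table on single bits:
  2*2 = 3,   2*4 = 8,   2*8 = 12,
  4*4 = 6,   4*8 = 11,  8*8 = 13,
and  1*x = x (identity), k*l = l*k (commutative).
Pairwise Nim products:
  2 * 2 = 3
  2 * 4 = 8
  2 * 8 = 12
  4 * 2 = 8
  4 * 4 = 6
  4 * 8 = 11
  8 * 2 = 12
  8 * 4 = 11
  8 * 8 = 13
XOR them: 3 XOR 8 XOR 12 XOR 8 XOR 6 XOR 11 XOR 12 XOR 11 XOR 13 = 8.
Result: 14 * 14 = 8 (in Nim).

8


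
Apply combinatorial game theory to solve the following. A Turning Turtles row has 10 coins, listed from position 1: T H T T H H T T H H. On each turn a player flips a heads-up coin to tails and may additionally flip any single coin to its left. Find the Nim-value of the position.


Coins: T H T T H H T T H H
Key fact: a single head at position k behaves exactly like a Nim heap of size k (turning it to T and optionally flipping a coin at j < k corresponds to moving the heap from k to j, or to 0), and heads combine as a disjunctive sum (two heads at the same place would cancel, matching j XOR j = 0). So the Nim-value is the XOR of the 1-indexed positions of the heads.
Face-up positions (1-indexed): [2, 5, 6, 9, 10]
XOR 0 with 2: 0 XOR 2 = 2
XOR 2 with 5: 2 XOR 5 = 7
XOR 7 with 6: 7 XOR 6 = 1
XOR 1 with 9: 1 XOR 9 = 8
XOR 8 with 10: 8 XOR 10 = 2
Nim-value = 2

2


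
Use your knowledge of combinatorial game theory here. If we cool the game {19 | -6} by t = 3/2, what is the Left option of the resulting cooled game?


Original game: {19 | -6} (a switch {a | b} with a > b).
Cooling by t (for t below the temperature (a - b)/2 = 25/2) taxes each move by t: {a | b} cooled by t is {a - t | b + t}.
Cooling amount: t = 3/2
Cooled Left option: 19 - 3/2 = 35/2
Cooled Right option: -6 + 3/2 = -9/2
Cooled game: {35/2 | -9/2}
Left option = 35/2

35/2


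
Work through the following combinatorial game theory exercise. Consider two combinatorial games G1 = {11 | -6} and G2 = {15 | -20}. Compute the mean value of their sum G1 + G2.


G1 = {11 | -6}, G2 = {15 | -20}
Each is a switch {a | b} with numbers a > b; its mean value is (a + b)/2, and mean value is additive over game sums: m(G1 + G2) = m(G1) + m(G2).
Mean of G1 = (11 + (-6))/2 = 5/2 = 5/2
Mean of G2 = (15 + (-20))/2 = -5/2 = -5/2
Mean of G1 + G2 = 5/2 + -5/2 = 0

0


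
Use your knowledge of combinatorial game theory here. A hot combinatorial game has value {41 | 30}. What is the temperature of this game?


The game is {41 | 30}, a switch {a | b} with numbers a > b.
Cooling {a | b} by t gives {a - t | b + t}, which stops being hot when a - t = b + t, i.e. at t = (a - b)/2. So the temperature of a switch is (a - b)/2.
Temperature = (Left option - Right option) / 2
= (41 - (30)) / 2
= 11 / 2
= 11/2

11/2


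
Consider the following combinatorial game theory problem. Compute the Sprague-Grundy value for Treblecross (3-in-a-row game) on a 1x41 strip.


Treblecross: place X on empty cells; 3-in-a-row wins.
Playing within two cells of an existing X lets the opponent win at once, so sensible play treats the cells i-2..i+2 around each X as dead. The player left with no safe cell loses, so this is a normal-play take-away game on strips of safe cells.
Placing X at cell i (0-indexed) of a strip of k safe cells leaves independent strips of sizes max(0, i-2) and max(0, k-i-3). Hence G(k) = mex{ G(max(0,i-2)) XOR G(max(0,k-i-3)) : 0 <= i < k }, with G(0) = 0.
G(1): splits (0,0):0^0=0 -> mex({0}) = 1
G(2): splits (0,0):0^0=0 -> mex({0}) = 1
G(3): splits (0,0):0^0=0 -> mex({0}) = 1
G(4): splits (0,1):0^1=1 (0,0):0^0=0 -> mex({0, 1}) = 2
G(5): splits (0,2):0^1=1 (0,1):0^1=1 (0,0):0^0=0 -> mex({0, 1}) = 2
G(6) = mex({1}) = 0
G(7) = mex({0, 1, 2}) = 3
G(8) = mex({0, 1, 2}) = 3
G(9) = mex({0, 2}) = 1
G(10) = mex({0, 2, 3}) = 1
G(11) = mex({0, 3}) = 1
G(12) = mex({1, 3}) = 0
G(13) = mex({0, 1, 2, 3}) = 4
G(14) = mex({0, 1, 2}) = 3
G(15) = mex({0, 1, 2}) = 3
G(16) = mex({0, 1, 2, 4}) = 3
G(17) = mex({0, 1, 3, 4}) = 2
G(18) = mex({0, 1, 3, 4}) = 2
G(19) = mex({0, 1, 3, 5}) = 2
G(20) = mex({0, 1, 2, 3, 5}) = 4
G(21) = mex({0, 1, 2, 3, 5}) = 4
G(22) = mex({1, 2, 6}) = 0
G(23) = mex({0, 1, 2, 3, 4, 6}) = 5
G(24) = mex({0, 1, 2, 3, 4}) = 5
G(25) = mex({0, 1, 3, 4, 7}) = 2
G(26) = mex({0, 1, 3, 4, 5, 7}) = 2
G(27) = mex({0, 1, 3, 5}) = 2
G(28) = mex({0, 1, 2, 5}) = 3
G(29) = mex({0, 1, 2, 4, 5, 6}) = 3
G(30) = mex({1, 2, 4, 6}) = 0
G(31) = mex({0, 1, 2, 3, 4, 6}) = 5
G(32) = mex({1, 2, 3, 4, 7}) = 0
G(33) = mex({0, 3, 7}) = 1
G(34) = mex({0, 2, 3, 5, 7}) = 1
G(35) = mex({0, 2, 3, 5, 6}) = 1
G(36) = mex({0, 1, 2, 5, 6}) = 3
G(37) = mex({0, 1, 2, 4, 5, 6}) = 3
G(38) = mex({0, 1, 2, 4}) = 3
G(39) = mex({0, 1, 2, 3, 4, 7}) = 5
G(40) = mex({0, 1, 2, 3, 4, 5, 7}) = 6
G(41) = mex({0, 1, 2, 3, 5, 7}) = 4
Therefore G(41) = 4.

4
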